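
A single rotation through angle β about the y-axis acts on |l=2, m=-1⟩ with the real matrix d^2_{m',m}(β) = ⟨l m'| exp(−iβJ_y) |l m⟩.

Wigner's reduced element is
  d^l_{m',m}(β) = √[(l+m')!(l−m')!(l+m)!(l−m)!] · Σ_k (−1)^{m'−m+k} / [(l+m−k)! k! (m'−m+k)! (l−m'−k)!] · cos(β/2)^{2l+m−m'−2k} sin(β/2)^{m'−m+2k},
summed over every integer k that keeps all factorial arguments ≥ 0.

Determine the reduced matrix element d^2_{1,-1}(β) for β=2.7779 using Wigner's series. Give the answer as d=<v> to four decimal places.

d^2_{1,-1}(β=2.7779) via Wigner's sum:
With c≡cos(β/2)=0.180846 and s≡sin(β/2)=0.983511, N=[6·1·1·6]^{1/2}=6.000000
k: max(0,(-1)−(1))=0 … min(2+(-1),2−(1))=1
  k=0: (−1)^2·6.0000/(2)·0.1808^2·0.9835^2 = +0.094907
  k=1: (−1)^3·6.0000/(6)·0.1808^0·0.9835^4 = -0.935659
d^2_{1,-1}(2.7779) = +0.094907 -0.935659 = -0.840753

d=-0.8408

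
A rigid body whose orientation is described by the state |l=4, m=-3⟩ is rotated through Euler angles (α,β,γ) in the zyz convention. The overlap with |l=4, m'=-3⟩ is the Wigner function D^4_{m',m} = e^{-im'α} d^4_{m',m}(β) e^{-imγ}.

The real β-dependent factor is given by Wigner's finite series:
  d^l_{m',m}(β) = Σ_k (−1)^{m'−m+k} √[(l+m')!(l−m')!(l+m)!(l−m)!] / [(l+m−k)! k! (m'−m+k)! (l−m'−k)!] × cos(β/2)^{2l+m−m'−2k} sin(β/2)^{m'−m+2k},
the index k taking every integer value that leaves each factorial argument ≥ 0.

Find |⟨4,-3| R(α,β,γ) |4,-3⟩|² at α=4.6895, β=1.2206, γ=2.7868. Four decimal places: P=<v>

P=0.2430

D^4_{-3,-3}(4.6895,1.2206,2.7868) = e^{-i·-3·4.6895}·d^4_{-3,-3}(1.2206)·e^{-i·-3·2.7868}. Compute d first:
c=cos(1.2206/2)=0.819476, s=sin(1.2206/2)=0.573113; N=√[1·5040·1·5040]=5040.000000
k∈{0,1} keeps every argument non-negative
  k=0: (−1)^0·5040.0000/(5040)·0.8195^8·0.5731^0 = +0.203372
  k=1: (−1)^1·5040.0000/(720)·0.8195^6·0.5731^2 = -0.696301
d^4_{-3,-3}(1.2206) = +0.203372 -0.696301 = -0.492929
|D^4_{-3,-3}|² = |d^4_{-3,-3}(β)|² = (-0.492929)² = 0.242979 (the z-rotation phases have unit modulus)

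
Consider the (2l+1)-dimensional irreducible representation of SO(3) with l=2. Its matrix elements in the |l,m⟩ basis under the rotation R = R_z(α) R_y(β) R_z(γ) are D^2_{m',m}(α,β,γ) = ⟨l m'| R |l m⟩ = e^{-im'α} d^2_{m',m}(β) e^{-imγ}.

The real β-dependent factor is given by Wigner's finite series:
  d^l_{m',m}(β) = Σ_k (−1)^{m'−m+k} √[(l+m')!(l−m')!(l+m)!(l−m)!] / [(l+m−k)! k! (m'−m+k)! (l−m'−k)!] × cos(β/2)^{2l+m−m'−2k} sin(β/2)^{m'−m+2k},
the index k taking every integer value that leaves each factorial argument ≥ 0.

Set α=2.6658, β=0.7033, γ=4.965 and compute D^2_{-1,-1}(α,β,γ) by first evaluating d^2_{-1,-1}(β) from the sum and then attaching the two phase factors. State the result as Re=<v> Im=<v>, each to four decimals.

First d^2_{-1,-1}(β=0.7033), then the phase factors e^{-i(-1)α} and e^{-i(-1)γ}:
With c≡cos(β/2)=0.938806 and s≡sin(β/2)=0.344447, N=[1·6·1·6]^{1/2}=6.000000
k: max(0,(-1)−(-1))=0 … min(2+(-1),2−(-1))=1
  k=0: (−1)^0·6.0000/(6)·0.9388^4·0.3444^0 = +0.776788
  k=1: (−1)^1·6.0000/(2)·0.9388^2·0.3444^2 = -0.313703
d^2_{-1,-1}(0.7033) = +0.776788 -0.313703 = +0.463086
Attach z-rotation phases: D = e^{-i(-1)(2.6658)}·(+0.463086)·e^{-i(-1)(4.965)} = +0.102496+0.451600i

Re=0.1025 Im=0.4516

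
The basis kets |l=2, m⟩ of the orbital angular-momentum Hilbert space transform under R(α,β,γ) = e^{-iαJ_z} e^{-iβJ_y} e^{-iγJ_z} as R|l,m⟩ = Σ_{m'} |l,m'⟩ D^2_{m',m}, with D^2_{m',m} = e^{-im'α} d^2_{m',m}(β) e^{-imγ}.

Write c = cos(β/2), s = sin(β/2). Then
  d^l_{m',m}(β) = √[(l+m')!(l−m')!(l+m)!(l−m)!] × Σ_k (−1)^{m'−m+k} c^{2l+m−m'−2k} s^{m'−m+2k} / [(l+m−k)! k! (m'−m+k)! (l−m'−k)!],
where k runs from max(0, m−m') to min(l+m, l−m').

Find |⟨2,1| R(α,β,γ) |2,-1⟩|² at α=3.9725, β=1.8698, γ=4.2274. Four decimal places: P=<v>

P=0.0707

Split into d^2_{1,-1}(β=1.8698) × two z-phases.
With c≡cos(β/2)=0.593899 and s≡sin(β/2)=0.804540, N=[6·1·1·6]^{1/2}=6.000000
k∈{0,1} keeps every argument non-negative
  k=0: (−1)^2·6.0000/(2)·0.5939^2·0.8045^2 = +0.684922
  k=1: (−1)^3·6.0000/(6)·0.5939^0·0.8045^4 = -0.418977
d^2_{1,-1}(1.8698) = +0.684922 -0.418977 = +0.265945
|D^2_{1,-1}|² = |d^2_{1,-1}(β)|² = (+0.265945)² = 0.070727 (the z-rotation phases have unit modulus)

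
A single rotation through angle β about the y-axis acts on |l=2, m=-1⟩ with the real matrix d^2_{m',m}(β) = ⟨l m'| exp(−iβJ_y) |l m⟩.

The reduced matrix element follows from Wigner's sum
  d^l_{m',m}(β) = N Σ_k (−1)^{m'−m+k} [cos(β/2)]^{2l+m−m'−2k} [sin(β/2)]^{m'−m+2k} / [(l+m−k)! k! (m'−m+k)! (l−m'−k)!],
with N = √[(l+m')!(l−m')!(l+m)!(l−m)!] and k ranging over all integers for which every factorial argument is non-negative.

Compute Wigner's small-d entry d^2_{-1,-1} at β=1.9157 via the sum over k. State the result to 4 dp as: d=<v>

d^2_{-1,-1}(β=1.9157) via Wigner's sum:
c=cos(1.9157/2)=0.575280, s=sin(1.9157/2)=0.817957; N=√[1·6·1·6]=6.000000
The bounds max(0,m−m')=0 and min(l+m,l−m')=1 give 2 terms
  k=0: (−1)^0·6.0000/(6)·0.5753^4·0.8180^0 = +0.109526
  k=1: (−1)^1·6.0000/(2)·0.5753^2·0.8180^2 = -0.664263
d^2_{-1,-1}(1.9157) = +0.109526 -0.664263 = -0.554737

d=-0.5547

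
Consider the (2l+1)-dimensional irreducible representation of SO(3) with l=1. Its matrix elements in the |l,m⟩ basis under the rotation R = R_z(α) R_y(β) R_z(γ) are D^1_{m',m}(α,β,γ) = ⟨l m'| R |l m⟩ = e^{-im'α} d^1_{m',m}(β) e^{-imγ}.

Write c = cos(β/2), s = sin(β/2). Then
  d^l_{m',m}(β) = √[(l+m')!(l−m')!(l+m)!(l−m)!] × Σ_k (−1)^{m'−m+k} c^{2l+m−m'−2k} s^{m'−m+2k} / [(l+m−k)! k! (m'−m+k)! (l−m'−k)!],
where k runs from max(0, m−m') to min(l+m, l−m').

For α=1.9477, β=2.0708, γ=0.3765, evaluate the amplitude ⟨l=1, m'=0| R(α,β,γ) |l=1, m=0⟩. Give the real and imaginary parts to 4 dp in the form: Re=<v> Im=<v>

D^1_{0,0}(1.9477,2.0708,0.3765) = e^{-i·0·1.9477}·d^1_{0,0}(2.0708)·e^{-i·0·0.3765}. Compute d first:
c=cos(2.0708/2)=0.510182, s=sin(2.0708/2)=0.860066; N=√[1·1·1·1]=1.000000
k: max(0,(0)−(0))=0 … min(1+(0),1−(0))=1
  k=0: (−1)^0·1.0000/(1)·0.5102^2·0.8601^0 = +0.260286
  k=1: (−1)^1·1.0000/(1)·0.5102^0·0.8601^2 = -0.739714
d^1_{0,0}(2.0708) = +0.260286 -0.739714 = -0.479429
Phases: e^{-i·(0)·1.9477}=+1.000000+0.000000i, e^{-i·(0)·0.3765}=+1.000000+0.000000i ⇒ D=-0.479429+0.000000i

Re=-0.4794 Im=0.0000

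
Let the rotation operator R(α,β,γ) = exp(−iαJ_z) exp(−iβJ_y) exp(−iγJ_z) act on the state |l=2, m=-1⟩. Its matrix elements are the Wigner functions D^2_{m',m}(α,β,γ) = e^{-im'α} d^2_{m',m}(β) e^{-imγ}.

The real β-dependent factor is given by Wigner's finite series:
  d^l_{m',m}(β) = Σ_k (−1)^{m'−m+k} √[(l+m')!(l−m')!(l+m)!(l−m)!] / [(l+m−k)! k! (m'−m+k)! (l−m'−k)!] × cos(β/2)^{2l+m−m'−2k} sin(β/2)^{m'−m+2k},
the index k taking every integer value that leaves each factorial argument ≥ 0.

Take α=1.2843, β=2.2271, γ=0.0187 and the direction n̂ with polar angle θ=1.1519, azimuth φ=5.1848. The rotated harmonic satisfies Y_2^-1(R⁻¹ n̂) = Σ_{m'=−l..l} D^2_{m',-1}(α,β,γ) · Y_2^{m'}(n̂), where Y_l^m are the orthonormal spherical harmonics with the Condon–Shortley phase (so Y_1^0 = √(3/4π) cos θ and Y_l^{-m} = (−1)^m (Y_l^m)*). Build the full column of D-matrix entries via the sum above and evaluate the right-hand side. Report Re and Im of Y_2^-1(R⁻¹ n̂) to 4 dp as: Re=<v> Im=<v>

Re=-0.0421 Im=-0.3764

Need the full column D^2_{m',-1} for m'=−2..2 at α=1.2843, β=2.2271, γ=0.0187.
cos(β/2)=0.441479, sin(β/2)=0.897272
d^2_{-2,-1}: single k=1 term ⇒ +0.154413;  D = -0.131293+0.081274i
d^2_{-1,-1}: k∈[0..1] ⇒ +0.037987 -0.470749 = -0.432761;  D = -0.114512-0.417336i
d^2_{0,-1}: k∈[0..1] ⇒ -0.189117 +0.781191 = +0.592075;  D = +0.591971+0.011071i
d^2_{1,-1}: k∈[0..1] ⇒ +0.470749 -0.648180 = -0.177431;  D = -0.053315+0.169232i
d^2_{2,-1}: single k=0 term ⇒ -0.637840;  D = +0.529406+0.355766i
Y_2^{m'}(θ=1.1519,φ=5.1848) and Σ D·Y over m':
  (-0.1313+0.0813i)·(-0.1889+0.2612i)  (-0.1145-0.4173i)·(+0.1306+0.2556i)  (+0.5920+0.0111i)·(-0.1588+0.0000i)  (-0.0533+0.1692i)·(-0.1306+0.2556i)  (+0.5294+0.3558i)·(-0.1889-0.2612i)
Y_2^-1(R⁻¹ n̂) = -0.042089-0.376427i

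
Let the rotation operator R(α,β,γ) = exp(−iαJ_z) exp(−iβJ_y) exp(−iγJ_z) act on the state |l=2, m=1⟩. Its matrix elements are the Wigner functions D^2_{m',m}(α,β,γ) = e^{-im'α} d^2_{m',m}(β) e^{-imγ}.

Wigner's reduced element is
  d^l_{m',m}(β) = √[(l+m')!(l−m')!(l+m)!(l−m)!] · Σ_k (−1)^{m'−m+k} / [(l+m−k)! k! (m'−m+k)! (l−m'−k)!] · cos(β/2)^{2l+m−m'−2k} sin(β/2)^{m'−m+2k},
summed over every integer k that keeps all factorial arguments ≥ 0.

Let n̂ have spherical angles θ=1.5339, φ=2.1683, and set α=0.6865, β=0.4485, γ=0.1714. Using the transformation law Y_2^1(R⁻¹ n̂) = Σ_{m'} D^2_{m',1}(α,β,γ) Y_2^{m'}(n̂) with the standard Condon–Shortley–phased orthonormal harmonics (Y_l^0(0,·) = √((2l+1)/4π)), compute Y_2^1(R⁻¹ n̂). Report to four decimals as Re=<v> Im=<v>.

Re=-0.0129 Im=-0.0538

Need the full column D^2_{m',1} for m'=−2..2 at α=0.6865, β=0.4485, γ=0.1714.
cos(β/2)=0.974961, sin(β/2)=0.222375
d^2_{-2,1}: single k=3 term ⇒ +0.021443;  D = +0.007738+0.019998i
d^2_{-1,1}: k∈[2..3] ⇒ +0.141016 -0.002445 = +0.138571;  D = +0.120590+0.068263i
d^2_{0,1}: k∈[1..2] ⇒ +0.504805 -0.026262 = +0.478544;  D = +0.471532-0.081621i
d^2_{1,1}: k∈[0..1] ⇒ +0.903544 -0.141016 = +0.762528;  D = +0.498714-0.576830i
d^2_{2,1}: single k=0 term ⇒ -0.412172;  D = -0.010879+0.412028i
Y_2^{m'}(θ=1.5339,φ=2.1683) and Σ D·Y over m':
  (+0.0077+0.0200i)·(-0.1416+0.3588i)  (+0.1206+0.0683i)·(-0.0160-0.0235i)  (+0.4715-0.0816i)·(-0.3141+0.0000i)  (+0.4987-0.5768i)·(+0.0160-0.0235i)  (-0.0109+0.4120i)·(-0.1416-0.3588i)
Y_2^1(R⁻¹ n̂) = -0.012909-0.053761i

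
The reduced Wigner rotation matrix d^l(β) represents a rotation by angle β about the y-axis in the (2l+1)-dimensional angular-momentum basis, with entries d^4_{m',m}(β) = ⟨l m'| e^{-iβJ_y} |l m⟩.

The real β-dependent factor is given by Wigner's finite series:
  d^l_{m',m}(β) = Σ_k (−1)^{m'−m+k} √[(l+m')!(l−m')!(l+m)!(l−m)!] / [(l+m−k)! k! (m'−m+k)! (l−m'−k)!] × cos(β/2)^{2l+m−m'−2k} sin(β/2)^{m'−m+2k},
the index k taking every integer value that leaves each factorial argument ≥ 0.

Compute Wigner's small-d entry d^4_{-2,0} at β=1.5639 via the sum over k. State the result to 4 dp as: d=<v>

d^4_{-2,0}(β=1.5639) via Wigner's sum:
c=cos(1.5639/2)=0.709541, s=sin(1.5639/2)=0.704664; N=√[2·720·24·24]=910.735966
Admissible k: 2..4 (factorial args all ≥0)
  k=2: (−1)^0·910.7360/(96)·0.7095^6·0.7047^2 = +0.601105
  k=3: (−1)^1·910.7360/(36)·0.7095^4·0.7047^4 = -1.580988
  k=4: (−1)^2·910.7360/(96)·0.7095^2·0.7047^6 = +0.584749
d^4_{-2,0}(1.5639) = +0.601105 -1.580988 +0.584749 = -0.395134

d=-0.3951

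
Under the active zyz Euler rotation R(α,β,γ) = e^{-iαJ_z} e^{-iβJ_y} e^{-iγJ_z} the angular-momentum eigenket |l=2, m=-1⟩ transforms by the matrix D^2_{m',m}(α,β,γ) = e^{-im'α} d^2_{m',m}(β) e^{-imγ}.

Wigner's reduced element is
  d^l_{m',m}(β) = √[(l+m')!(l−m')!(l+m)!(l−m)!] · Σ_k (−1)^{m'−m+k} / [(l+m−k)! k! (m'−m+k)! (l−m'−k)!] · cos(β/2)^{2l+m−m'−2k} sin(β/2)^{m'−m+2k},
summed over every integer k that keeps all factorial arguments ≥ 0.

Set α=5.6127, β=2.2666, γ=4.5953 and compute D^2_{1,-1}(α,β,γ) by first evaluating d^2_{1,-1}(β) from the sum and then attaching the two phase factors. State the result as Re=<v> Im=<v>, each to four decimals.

Re=-0.1216 Im=0.1968

First d^2_{1,-1}(β=2.2666), then the phase factors e^{-i(1)α} and e^{-i(-1)γ}:
Half-angle: c=0.423673, s=0.905815. N=√(6·1·1·6)=6.000000
k: max(0,(-1)−(1))=0 … min(2+(-1),2−(1))=1
  k=0: (−1)^2·6.0000/(2)·0.4237^2·0.9058^2 = +0.441837
  k=1: (−1)^3·6.0000/(6)·0.4237^0·0.9058^4 = -0.673222
d^2_{1,-1}(2.2666) = +0.441837 -0.673222 = -0.231385
D = (+0.783520+0.621366i)·(-0.231385)·(-0.116822-0.993153i) = -0.121611+0.196850i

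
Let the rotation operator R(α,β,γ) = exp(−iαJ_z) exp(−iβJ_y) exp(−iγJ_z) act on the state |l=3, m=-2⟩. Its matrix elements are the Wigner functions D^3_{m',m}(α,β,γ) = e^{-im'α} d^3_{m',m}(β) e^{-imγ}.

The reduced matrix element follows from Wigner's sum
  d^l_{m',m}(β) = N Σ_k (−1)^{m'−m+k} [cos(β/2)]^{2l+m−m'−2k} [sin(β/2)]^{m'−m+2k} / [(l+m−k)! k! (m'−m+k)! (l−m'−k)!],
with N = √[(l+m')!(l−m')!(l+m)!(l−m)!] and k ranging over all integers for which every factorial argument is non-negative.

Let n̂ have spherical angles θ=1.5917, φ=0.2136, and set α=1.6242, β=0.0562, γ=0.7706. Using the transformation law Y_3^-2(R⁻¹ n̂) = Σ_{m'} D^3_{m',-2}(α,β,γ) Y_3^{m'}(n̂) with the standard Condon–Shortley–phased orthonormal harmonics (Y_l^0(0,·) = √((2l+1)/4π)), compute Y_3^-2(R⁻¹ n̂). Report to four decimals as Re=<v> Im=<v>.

Re=0.0042 Im=0.0114

Need the full column D^3_{m',-2} for m'=−3..3 at α=1.6242, β=0.0562, γ=0.7706.
cos(β/2)=0.999605, sin(β/2)=0.028096
d^3_{-3,-2}: single k=1 term ⇒ +0.068686;  D = +0.068101+0.008946i
d^3_{-2,-2}: k∈[0..1] ⇒ +0.997634 -0.003941 = +0.993693;  D = +0.076648-0.990732i
d^3_{-1,-2}: k∈[0..1] ⇒ -0.088673 +0.000140 = -0.088533;  D = +0.088508+0.002108i
d^3_{0,-2}: k∈[0..1] ⇒ +0.004317 -0.000003 = +0.004313;  D = +0.000128+0.004312i
d^3_{1,-2}: k∈[0..1] ⇒ -0.000140 +0.000000 = -0.000140;  D = -0.000140+0.000012i
d^3_{2,-2}: k∈[0..1] ⇒ +0.000003 -0.000000 = +0.000003;  D = -0.000000-0.000003i
d^3_{3,-2}: single k=0 term ⇒ -0.000000;  D = +0.000000-0.000000i
Y_3^{m'}(θ=1.5917,φ=0.2136) and Σ D·Y over m':
  (+0.0681+0.0089i)·(+0.3342-0.2493i)  (+0.0766-0.9907i)·(-0.0194+0.0088i)  (+0.0885+0.0021i)·(-0.3151+0.0683i)  (+0.0001+0.0043i)·(+0.0234+0.0000i)  (-0.0001+0.0000i)·(+0.3151+0.0683i)  (-0.0000-0.0000i)·(-0.0194-0.0088i)  (+0.0000-0.0000i)·(-0.3342-0.2493i)
Y_3^-2(R⁻¹ n̂) = +0.004194+0.011426i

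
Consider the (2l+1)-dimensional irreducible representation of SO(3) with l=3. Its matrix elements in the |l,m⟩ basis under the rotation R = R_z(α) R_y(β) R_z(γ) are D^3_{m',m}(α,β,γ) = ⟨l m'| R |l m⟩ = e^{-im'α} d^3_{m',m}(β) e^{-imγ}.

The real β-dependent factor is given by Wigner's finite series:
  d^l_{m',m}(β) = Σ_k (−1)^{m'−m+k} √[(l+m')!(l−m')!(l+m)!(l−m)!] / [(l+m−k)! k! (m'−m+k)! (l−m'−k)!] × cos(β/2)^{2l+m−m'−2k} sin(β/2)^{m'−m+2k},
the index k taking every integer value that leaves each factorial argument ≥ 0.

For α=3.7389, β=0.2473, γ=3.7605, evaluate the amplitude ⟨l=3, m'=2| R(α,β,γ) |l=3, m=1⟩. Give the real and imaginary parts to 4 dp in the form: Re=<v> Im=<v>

Re=-0.0874 Im=-0.3531

D^3_{2,1}(3.7389,0.2473,3.7605) = e^{-i·2·3.7389}·d^3_{2,1}(0.2473)·e^{-i·1·3.7605}. Compute d first:
With c≡cos(β/2)=0.992365 and s≡sin(β/2)=0.123335, N=[120·1·24·2]^{1/2}=75.894664
The bounds max(0,m−m')=0 and min(l+m,l−m')=1 give 2 terms
  k=0: (−1)^1·75.8947/(24)·0.9924^5·0.1233^1 = -0.375357
  k=1: (−1)^2·75.8947/(12)·0.9924^3·0.1233^3 = +0.011596
d^3_{2,1}(0.2473) = -0.375357 +0.011596 = -0.363761
D = (+0.367372-0.930074i)·(-0.363761)·(-0.814513+0.580146i) = -0.087430-0.353098i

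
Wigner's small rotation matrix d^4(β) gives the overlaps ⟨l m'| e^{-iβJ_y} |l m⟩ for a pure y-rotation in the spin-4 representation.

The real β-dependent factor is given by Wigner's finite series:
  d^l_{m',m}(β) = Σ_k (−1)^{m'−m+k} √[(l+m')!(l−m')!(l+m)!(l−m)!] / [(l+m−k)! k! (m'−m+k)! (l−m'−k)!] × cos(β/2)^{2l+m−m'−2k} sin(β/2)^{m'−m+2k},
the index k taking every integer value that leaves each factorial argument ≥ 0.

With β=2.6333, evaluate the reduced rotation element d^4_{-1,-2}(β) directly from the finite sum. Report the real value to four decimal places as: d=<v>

d^4_{-1,-2}(β=2.6333) via Wigner's sum:
Half-angle: c=0.251419, s=0.967878. N=√(6·120·2·720)=1018.233765
k: max(0,(-2)−(-1))=0 … min(4+(-2),4−(-1))=2
  k=0: (−1)^1·1018.2338/(240)·0.2514^7·0.9679^1 = -0.000261
  k=1: (−1)^2·1018.2338/(48)·0.2514^5·0.9679^3 = +0.019322
  k=2: (−1)^3·1018.2338/(72)·0.2514^3·0.9679^5 = -0.190904
d^4_{-1,-2}(2.6333) = -0.000261 +0.019322 -0.190904 = -0.171842

d=-0.1718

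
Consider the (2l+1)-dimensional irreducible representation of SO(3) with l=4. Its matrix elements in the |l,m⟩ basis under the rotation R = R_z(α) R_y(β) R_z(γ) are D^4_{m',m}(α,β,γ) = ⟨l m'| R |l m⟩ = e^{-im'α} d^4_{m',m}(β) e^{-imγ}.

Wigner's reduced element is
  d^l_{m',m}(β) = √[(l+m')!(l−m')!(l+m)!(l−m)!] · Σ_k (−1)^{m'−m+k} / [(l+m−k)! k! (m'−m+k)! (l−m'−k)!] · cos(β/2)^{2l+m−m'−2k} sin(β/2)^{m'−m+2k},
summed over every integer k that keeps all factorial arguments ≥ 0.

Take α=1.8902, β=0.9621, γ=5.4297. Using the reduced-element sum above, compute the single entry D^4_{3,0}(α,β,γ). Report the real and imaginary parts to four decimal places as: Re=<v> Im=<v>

D^4_{3,0}(1.8902,0.9621,5.4297) = e^{-i·3·1.8902}·d^4_{3,0}(0.9621)·e^{-i·0·5.4297}. Compute d first:
With c≡cos(β/2)=0.886510 and s≡sin(β/2)=0.462710, N=[5040·1·24·24]^{1/2}=1703.830978
The bounds max(0,m−m')=0 and min(l+m,l−m')=1 give 2 terms
  k=0: (−1)^3·1703.8310/(144)·0.8865^5·0.4627^3 = -0.641813
  k=1: (−1)^4·1703.8310/(144)·0.8865^3·0.4627^5 = +0.174848
d^4_{3,0}(0.9621) = -0.641813 +0.174848 = -0.466965
Phases: e^{-i·(3)·1.8902}=+0.818164+0.574985i, e^{-i·(0)·5.4297}=+1.000000+0.000000i ⇒ D=-0.382054-0.268498i

Re=-0.3821 Im=-0.2685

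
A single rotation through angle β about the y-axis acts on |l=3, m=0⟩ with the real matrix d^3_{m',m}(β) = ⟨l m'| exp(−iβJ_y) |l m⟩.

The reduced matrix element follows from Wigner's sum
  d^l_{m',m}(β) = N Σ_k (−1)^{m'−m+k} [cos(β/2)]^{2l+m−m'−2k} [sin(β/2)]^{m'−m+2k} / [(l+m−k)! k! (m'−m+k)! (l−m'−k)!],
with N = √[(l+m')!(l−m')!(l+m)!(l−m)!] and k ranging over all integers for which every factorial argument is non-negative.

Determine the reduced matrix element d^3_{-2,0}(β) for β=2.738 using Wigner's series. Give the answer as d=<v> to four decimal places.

d^3_{-2,0}(β=2.738) via Wigner's sum:
With c≡cos(β/2)=0.200430 and s≡sin(β/2)=0.979708, N=[1·120·6·6]^{1/2}=65.726707
The bounds max(0,m−m')=2 and min(l+m,l−m')=3 give 2 terms
  k=2: (−1)^0·65.7267/(12)·0.2004^4·0.9797^2 = +0.008484
  k=3: (−1)^1·65.7267/(12)·0.2004^2·0.9797^4 = -0.202708
d^3_{-2,0}(2.738) = +0.008484 -0.202708 = -0.194224

d=-0.1942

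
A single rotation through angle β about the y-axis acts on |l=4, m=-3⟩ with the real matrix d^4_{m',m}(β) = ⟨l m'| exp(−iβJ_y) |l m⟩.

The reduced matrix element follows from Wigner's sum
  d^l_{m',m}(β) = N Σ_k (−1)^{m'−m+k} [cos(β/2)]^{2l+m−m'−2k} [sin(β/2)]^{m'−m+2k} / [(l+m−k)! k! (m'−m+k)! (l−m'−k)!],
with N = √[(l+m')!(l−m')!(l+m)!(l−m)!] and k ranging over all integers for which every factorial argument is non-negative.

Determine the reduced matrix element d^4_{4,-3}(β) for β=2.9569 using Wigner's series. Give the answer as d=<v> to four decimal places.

d=-0.2531

d^4_{4,-3}(β=2.9569) via Wigner's sum:
c=cos(2.9569/2)=0.092215, s=sin(2.9569/2)=0.995739; N=√[40320·1·1·5040]=14255.272709
The bounds max(0,m−m')=0 and min(l+m,l−m')=0 give 1 term
  k=0: (−1)^7·14255.2727/(5040)·0.0922^1·0.9957^7 = -0.253143
d^4_{4,-3}(2.9569) = -0.253143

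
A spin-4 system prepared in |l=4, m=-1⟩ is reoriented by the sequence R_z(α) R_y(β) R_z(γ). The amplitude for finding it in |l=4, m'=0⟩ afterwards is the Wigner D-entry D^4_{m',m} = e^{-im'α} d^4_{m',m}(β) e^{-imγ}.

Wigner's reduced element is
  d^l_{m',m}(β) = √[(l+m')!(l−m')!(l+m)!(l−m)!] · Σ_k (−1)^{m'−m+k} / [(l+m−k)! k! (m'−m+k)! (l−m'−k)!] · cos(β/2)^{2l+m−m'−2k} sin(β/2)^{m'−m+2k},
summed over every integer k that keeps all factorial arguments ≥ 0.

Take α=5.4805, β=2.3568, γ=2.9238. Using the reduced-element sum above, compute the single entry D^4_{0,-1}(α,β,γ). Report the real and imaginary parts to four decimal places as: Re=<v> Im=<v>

Re=-0.1376 Im=0.0305

Split into d^4_{0,-1}(β=2.3568) × two z-phases.
Half-angle: c=0.382404, s=0.923995. N=√(24·24·6·120)=643.987578
Admissible k: 0..3 (factorial args all ≥0)
  k=0: (−1)^1·643.9876/(144)·0.3824^7·0.9240^1 = -0.004941
  k=1: (−1)^2·643.9876/(24)·0.3824^5·0.9240^3 = +0.173096
  k=2: (−1)^3·643.9876/(24)·0.3824^3·0.9240^5 = -1.010605
  k=3: (−1)^4·643.9876/(144)·0.3824^1·0.9240^7 = +0.983390
d^4_{0,-1}(2.3568) = -0.004941 +0.173096 -1.010605 +0.983390 = +0.140939
D = (+1.000000+0.000000i)·(+0.140939)·(-0.976377+0.216075i) = -0.137609+0.030453i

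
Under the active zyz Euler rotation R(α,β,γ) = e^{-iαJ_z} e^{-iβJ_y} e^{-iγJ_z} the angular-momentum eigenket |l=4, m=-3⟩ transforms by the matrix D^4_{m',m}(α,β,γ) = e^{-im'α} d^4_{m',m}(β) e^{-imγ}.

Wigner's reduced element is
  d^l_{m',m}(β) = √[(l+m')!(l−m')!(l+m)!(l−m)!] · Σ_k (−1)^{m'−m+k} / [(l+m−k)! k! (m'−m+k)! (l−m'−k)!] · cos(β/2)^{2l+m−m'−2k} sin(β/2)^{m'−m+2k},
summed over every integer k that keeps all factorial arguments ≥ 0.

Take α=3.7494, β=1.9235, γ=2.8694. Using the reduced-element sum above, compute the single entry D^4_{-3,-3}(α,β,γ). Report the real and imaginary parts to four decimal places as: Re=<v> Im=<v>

Split into d^4_{-3,-3}(β=1.9235) × two z-phases.
Half-angle: c=0.572086, s=0.820194. N=√(1·5040·1·5040)=5040.000000
The bounds max(0,m−m')=0 and min(l+m,l−m')=1 give 2 terms
  k=0: (−1)^0·5040.0000/(5040)·0.5721^8·0.8202^0 = +0.011473
  k=1: (−1)^1·5040.0000/(720)·0.5721^6·0.8202^2 = -0.165081
d^4_{-3,-3}(1.9235) = +0.011473 -0.165081 = -0.153608
D = (+0.249947-0.968259i)·(-0.153608)·(-0.684719+0.728807i) = -0.082108-0.129821i

Re=-0.0821 Im=-0.1298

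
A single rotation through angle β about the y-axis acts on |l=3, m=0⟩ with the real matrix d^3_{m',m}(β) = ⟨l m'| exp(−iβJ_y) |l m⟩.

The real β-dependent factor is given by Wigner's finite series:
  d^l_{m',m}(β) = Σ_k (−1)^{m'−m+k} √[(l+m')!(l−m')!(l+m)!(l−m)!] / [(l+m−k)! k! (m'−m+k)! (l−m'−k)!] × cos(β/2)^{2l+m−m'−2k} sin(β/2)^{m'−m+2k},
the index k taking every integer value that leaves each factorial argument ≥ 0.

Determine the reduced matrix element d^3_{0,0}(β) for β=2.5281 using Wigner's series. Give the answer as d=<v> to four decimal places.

d=-0.1401

d^3_{0,0}(β=2.5281) via Wigner's sum:
c=cos(2.5281/2)=0.301958, s=sin(2.5281/2)=0.953321; N=√[6·6·6·6]=36.000000
Admissible k: 0..3 (factorial args all ≥0)
  k=0: (−1)^0·36.0000/(36)·0.3020^6·0.9533^0 = +0.000758
  k=1: (−1)^1·36.0000/(4)·0.3020^4·0.9533^2 = -0.068000
  k=2: (−1)^2·36.0000/(4)·0.3020^2·0.9533^4 = +0.677788
  k=3: (−1)^3·36.0000/(36)·0.3020^0·0.9533^6 = -0.750646
d^3_{0,0}(2.5281) = +0.000758 -0.068000 +0.677788 -0.750646 = -0.140100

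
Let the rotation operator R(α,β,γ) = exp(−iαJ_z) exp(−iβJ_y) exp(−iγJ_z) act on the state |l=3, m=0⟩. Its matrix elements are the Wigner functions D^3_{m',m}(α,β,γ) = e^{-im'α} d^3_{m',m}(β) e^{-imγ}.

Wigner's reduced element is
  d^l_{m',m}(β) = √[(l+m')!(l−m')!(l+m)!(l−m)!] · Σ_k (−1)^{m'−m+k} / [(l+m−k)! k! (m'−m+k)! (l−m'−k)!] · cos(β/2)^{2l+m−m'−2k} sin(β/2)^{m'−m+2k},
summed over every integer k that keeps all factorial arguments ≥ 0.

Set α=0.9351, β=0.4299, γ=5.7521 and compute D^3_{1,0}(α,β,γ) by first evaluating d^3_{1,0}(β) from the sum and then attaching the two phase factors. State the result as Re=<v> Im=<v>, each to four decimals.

D^3_{1,0}(0.9351,0.4299,5.7521) = e^{-i·1·0.9351}·d^3_{1,0}(0.4299)·e^{-i·0·5.7521}. Compute d first:
With c≡cos(β/2)=0.976987 and s≡sin(β/2)=0.213299, N=[24·2·6·6]^{1/2}=41.569219
k∈{0,1,2} keeps every argument non-negative
  k=0: (−1)^1·41.5692/(12)·0.9770^5·0.2133^1 = -0.657692
  k=1: (−1)^2·41.5692/(4)·0.9770^3·0.2133^3 = +0.094046
  k=2: (−1)^3·41.5692/(12)·0.9770^1·0.2133^5 = -0.001494
d^3_{1,0}(0.4299) = -0.657692 +0.094046 -0.001494 = -0.565140
D = (+0.593738-0.804658i)·(-0.565140)·(+1.000000+0.000000i) = -0.335545+0.454745i

Re=-0.3355 Im=0.4547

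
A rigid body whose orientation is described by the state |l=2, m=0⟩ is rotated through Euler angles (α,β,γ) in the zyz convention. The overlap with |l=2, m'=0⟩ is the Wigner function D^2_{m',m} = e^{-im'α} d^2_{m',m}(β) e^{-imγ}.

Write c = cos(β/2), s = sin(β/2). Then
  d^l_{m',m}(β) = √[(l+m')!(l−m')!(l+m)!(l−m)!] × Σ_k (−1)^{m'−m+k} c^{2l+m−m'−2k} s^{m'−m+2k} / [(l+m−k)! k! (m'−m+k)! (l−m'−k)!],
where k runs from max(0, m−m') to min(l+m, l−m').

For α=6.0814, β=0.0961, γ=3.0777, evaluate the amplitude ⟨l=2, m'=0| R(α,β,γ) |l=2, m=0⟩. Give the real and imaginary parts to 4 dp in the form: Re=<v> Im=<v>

First d^2_{0,0}(β=0.0961), then the phase factors e^{-i(0)α} and e^{-i(0)γ}:
c=cos(0.0961/2)=0.998846, s=sin(0.0961/2)=0.048032; N=√[2·2·2·2]=4.000000
k∈{0,1,2} keeps every argument non-negative
  k=0: (−1)^0·4.0000/(4)·0.9988^4·0.0480^0 = +0.995391
  k=1: (−1)^1·4.0000/(1)·0.9988^2·0.0480^2 = -0.009207
  k=2: (−1)^2·4.0000/(4)·0.9988^0·0.0480^4 = +0.000005
d^2_{0,0}(0.0961) = +0.995391 -0.009207 +0.000005 = +0.986190
Phases: e^{-i·(0)·6.0814}=+1.000000+0.000000i, e^{-i·(0)·3.0777}=+1.000000+0.000000i ⇒ D=+0.986190+0.000000i

Re=0.9862 Im=0.0000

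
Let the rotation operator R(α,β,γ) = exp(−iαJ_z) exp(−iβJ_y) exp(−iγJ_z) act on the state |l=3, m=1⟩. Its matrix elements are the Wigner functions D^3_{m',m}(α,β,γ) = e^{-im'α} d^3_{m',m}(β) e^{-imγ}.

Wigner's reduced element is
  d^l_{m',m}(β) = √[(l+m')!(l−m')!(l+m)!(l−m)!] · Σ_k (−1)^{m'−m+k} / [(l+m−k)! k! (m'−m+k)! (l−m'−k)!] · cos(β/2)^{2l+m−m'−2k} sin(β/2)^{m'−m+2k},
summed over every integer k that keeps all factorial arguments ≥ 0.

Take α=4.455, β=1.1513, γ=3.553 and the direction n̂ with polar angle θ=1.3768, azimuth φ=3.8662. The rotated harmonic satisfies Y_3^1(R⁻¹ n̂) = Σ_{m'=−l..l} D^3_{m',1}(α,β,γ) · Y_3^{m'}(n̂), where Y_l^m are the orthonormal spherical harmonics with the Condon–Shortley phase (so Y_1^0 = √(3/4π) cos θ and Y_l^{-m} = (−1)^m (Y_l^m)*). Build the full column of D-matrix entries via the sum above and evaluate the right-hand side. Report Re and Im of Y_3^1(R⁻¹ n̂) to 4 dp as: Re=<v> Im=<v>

Re=-0.0577 Im=-0.4346

Need the full column D^3_{m',1} for m'=−3..3 at α=4.455, β=1.1513, γ=3.553.
cos(β/2)=0.838839, sin(β/2)=0.544380
d^3_{-3,1}: single k=4 term ⇒ +0.239338;  D = -0.221618-0.090378i
d^3_{-2,1}: k∈[3..4] ⇒ +0.602243 -0.126821 = +0.475423;  D = +0.285676-0.380021i
d^3_{-1,1}: k∈[2..4] ⇒ +0.880379 -0.494374 +0.026026 = +0.412031;  D = +0.255476+0.323266i
d^3_{0,1}: k∈[1..3] ⇒ +0.783222 -0.989587 +0.138925 = -0.067440;  D = +0.061813-0.026969i
d^3_{1,1}: k∈[0..2] ⇒ +0.348394 -1.173838 +0.370781 = -0.454664;  D = +0.069750+0.449281i
d^3_{2,1}: k∈[0..1] ⇒ -0.714981 +0.602243 = -0.112737;  D = -0.112136-0.011633i
d^3_{3,1}: single k=0 term ⇒ +0.568282;  D = -0.200595+0.531701i
Y_3^{m'}(θ=1.3768,φ=3.8662) and Σ D·Y over m':
  (-0.2216-0.0904i)·(+0.2236+0.3247i)  (+0.2857-0.3800i)·(+0.0230-0.1883i)  (+0.2555+0.3233i)·(+0.1933-0.1711i)  (+0.0618-0.0270i)·(-0.2025+0.0000i)  (+0.0698+0.4493i)·(-0.1933-0.1711i)  (-0.1121-0.0116i)·(+0.0230+0.1883i)  (-0.2006+0.5317i)·(-0.2236+0.3247i)
Y_3^1(R⁻¹ n̂) = -0.057749-0.434622i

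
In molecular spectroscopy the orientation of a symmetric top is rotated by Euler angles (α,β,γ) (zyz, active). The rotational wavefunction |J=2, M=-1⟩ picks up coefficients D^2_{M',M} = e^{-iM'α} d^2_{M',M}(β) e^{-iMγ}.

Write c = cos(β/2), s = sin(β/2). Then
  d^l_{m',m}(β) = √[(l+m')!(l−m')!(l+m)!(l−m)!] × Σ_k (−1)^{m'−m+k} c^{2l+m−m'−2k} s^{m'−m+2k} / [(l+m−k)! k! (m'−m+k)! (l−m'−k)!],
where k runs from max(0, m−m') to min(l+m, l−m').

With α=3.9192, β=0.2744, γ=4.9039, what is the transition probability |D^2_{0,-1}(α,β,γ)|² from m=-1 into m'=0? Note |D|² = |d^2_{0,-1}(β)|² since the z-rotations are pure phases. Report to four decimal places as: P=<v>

Split into d^2_{0,-1}(β=0.2744) × two z-phases.
With c≡cos(β/2)=0.990603 and s≡sin(β/2)=0.136770, N=[2·2·1·6]^{1/2}=4.898979
Admissible k: 0..1 (factorial args all ≥0)
  k=0: (−1)^1·4.8990/(2)·0.9906^3·0.1368^1 = -0.325660
  k=1: (−1)^2·4.8990/(2)·0.9906^1·0.1368^3 = +0.006208
d^2_{0,-1}(0.2744) = -0.325660 +0.006208 = -0.319453
|D^2_{0,-1}|² = |d^2_{0,-1}(β)|² = (-0.319453)² = 0.102050 (the z-rotation phases have unit modulus)

P=0.1020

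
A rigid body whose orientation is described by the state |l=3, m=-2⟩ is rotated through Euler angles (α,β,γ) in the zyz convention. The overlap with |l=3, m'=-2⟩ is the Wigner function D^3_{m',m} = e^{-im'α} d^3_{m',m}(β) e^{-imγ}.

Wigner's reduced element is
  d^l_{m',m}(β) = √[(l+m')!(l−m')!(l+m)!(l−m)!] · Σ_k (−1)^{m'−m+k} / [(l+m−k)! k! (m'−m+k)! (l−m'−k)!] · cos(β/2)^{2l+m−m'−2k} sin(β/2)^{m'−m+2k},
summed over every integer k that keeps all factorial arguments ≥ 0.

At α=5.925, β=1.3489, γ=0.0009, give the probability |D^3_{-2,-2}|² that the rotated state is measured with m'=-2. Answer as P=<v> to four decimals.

Split into d^3_{-2,-2}(β=1.3489) × two z-phases.
c=cos(1.3489/2)=0.781051, s=sin(1.3489/2)=0.624468; N=√[1·120·1·120]=120.000000
Admissible k: 0..1 (factorial args all ≥0)
  k=0: (−1)^0·120.0000/(120)·0.7811^6·0.6245^0 = +0.227026
  k=1: (−1)^1·120.0000/(24)·0.7811^4·0.6245^2 = -0.725616
d^3_{-2,-2}(1.3489) = +0.227026 -0.725616 = -0.498590
|D^3_{-2,-2}|² = |d^3_{-2,-2}(β)|² = (-0.498590)² = 0.248592 (the z-rotation phases have unit modulus)

P=0.2486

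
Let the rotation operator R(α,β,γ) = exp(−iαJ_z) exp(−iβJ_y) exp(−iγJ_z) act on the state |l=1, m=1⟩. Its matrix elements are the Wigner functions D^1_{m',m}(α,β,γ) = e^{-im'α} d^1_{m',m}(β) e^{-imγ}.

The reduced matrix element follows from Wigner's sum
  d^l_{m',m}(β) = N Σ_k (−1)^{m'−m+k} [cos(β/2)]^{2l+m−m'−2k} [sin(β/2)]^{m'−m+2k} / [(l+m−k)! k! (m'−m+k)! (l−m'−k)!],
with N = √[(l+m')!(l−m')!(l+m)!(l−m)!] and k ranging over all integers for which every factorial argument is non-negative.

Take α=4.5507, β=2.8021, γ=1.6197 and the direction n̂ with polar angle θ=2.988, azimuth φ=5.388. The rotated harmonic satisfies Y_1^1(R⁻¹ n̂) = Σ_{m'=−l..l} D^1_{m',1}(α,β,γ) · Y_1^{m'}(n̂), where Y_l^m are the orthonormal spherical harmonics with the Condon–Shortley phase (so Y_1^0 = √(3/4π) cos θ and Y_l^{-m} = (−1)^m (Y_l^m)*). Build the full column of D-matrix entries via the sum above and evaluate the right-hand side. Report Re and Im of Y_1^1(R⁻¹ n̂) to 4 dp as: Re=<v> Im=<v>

Re=-0.0353 Im=0.0822

Need the full column D^1_{m',1} for m'=−1..1 at α=4.5507, β=2.8021, γ=1.6197.
cos(β/2)=0.168932, sin(β/2)=0.985628
d^1_{-1,1}: single k=2 term ⇒ +0.971462;  D = -0.950000+0.203074i
d^1_{0,1}: single k=1 term ⇒ +0.235473;  D = -0.011511-0.235191i
d^1_{1,1}: single k=0 term ⇒ +0.028538;  D = +0.028357+0.003212i
Y_1^{m'}(θ=2.988,φ=5.388) and Σ D·Y over m':
  (-0.9500+0.2031i)·(+0.0331+0.0412i)  (-0.0115-0.2352i)·(-0.4829+0.0000i)  (+0.0284+0.0032i)·(-0.0331+0.0412i)
Y_1^1(R⁻¹ n̂) = -0.035290+0.082155i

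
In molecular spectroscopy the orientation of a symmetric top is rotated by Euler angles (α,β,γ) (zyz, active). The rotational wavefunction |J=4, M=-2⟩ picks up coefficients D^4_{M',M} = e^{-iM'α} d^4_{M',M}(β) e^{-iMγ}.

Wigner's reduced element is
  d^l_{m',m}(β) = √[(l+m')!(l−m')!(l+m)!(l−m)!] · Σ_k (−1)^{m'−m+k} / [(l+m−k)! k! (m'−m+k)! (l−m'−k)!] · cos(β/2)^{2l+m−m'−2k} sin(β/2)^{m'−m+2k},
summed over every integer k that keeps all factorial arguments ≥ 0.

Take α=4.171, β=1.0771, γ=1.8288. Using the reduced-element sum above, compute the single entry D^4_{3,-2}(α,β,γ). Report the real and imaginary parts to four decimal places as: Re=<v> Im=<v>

First d^4_{3,-2}(β=1.0771), then the phase factors e^{-i(3)α} and e^{-i(-2)γ}:
c=cos(1.0771/2)=0.858453, s=sin(1.0771/2)=0.512892; N=√[5040·1·2·720]=2693.993318
k: max(0,(-2)−(3))=0 … min(4+(-2),4−(3))=1
  k=0: (−1)^5·2693.9933/(240)·0.8585^3·0.5129^5 = -0.252037
  k=1: (−1)^6·2693.9933/(720)·0.8585^1·0.5129^7 = +0.029989
d^4_{3,-2}(1.0771) = -0.252037 +0.029989 = -0.222048
Phases: e^{-i·(3)·4.171}=+0.998576+0.053345i, e^{-i·(-2)·1.8288}=-0.869796-0.493411i ⇒ D=+0.187017+0.119708i

Re=0.1870 Im=0.1197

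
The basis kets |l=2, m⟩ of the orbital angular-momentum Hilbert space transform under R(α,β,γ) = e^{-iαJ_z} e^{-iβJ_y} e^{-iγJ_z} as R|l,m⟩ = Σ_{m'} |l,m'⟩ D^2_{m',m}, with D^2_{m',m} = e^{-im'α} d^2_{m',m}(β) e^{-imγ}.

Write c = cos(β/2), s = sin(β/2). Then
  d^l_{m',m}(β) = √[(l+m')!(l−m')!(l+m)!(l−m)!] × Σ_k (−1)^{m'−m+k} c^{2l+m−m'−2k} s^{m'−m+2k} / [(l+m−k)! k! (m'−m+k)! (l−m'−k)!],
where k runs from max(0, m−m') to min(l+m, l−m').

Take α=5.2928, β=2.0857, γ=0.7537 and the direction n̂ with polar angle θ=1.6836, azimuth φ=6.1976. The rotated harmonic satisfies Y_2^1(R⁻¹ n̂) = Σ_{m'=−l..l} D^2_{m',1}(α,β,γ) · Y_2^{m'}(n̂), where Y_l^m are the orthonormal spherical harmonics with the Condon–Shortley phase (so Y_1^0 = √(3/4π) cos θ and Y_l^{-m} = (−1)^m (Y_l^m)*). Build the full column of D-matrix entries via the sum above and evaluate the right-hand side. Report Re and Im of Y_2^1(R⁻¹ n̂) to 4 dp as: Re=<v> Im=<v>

Need the full column D^2_{m',1} for m'=−2..2 at α=5.2928, β=2.0857, γ=0.7537.
cos(β/2)=0.503760, sin(β/2)=0.863843
d^2_{-2,1}: single k=3 term ⇒ +0.649470;  D = -0.596385-0.257170i
d^2_{-1,1}: k∈[2..3] ⇒ +0.568119 -0.556853 = +0.011266;  D = -0.001943-0.011098i
d^2_{0,1}: k∈[1..2] ⇒ +0.270510 -0.795435 = -0.524926;  D = -0.382756+0.359228i
d^2_{1,1}: k∈[0..1] ⇒ +0.064401 -0.568119 = -0.503718;  D = -0.489674-0.118113i
d^2_{2,1}: single k=0 term ⇒ -0.220870;  D = -0.074433-0.207950i
Y_2^{m'}(θ=1.6836,φ=6.1976) and Σ D·Y over m':
  (-0.5964-0.2572i)·(+0.3758+0.0650i)  (-0.0019-0.0111i)·(-0.0861-0.0074i)  (-0.3828+0.3592i)·(-0.3034+0.0000i)  (-0.4897-0.1181i)·(+0.0861-0.0074i)  (-0.0744-0.2080i)·(+0.3758-0.0650i)
Y_2^1(R⁻¹ n̂) = -0.175715-0.323275i

Re=-0.1757 Im=-0.3233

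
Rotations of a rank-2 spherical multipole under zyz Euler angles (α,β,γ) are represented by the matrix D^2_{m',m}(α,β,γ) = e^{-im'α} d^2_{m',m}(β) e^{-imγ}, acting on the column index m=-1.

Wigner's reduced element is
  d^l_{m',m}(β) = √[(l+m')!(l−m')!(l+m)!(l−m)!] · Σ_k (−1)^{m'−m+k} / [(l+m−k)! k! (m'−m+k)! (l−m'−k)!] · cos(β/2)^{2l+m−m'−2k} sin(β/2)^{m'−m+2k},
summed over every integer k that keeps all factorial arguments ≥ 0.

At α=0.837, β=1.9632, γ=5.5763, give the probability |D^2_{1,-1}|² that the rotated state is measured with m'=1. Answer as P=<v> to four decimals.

Split into d^2_{1,-1}(β=1.9632) × two z-phases.
c=cos(1.9632/2)=0.555693, s=sin(1.9632/2)=0.831388; N=√[6·1·1·6]=6.000000
The bounds max(0,m−m')=0 and min(l+m,l−m')=1 give 2 terms
  k=0: (−1)^2·6.0000/(2)·0.5557^2·0.8314^2 = +0.640322
  k=1: (−1)^3·6.0000/(6)·0.5557^0·0.8314^4 = -0.477765
d^2_{1,-1}(1.9632) = +0.640322 -0.477765 = +0.162557
|D^2_{1,-1}|² = |d^2_{1,-1}(β)|² = (+0.162557)² = 0.026425 (the z-rotation phases have unit modulus)

P=0.0264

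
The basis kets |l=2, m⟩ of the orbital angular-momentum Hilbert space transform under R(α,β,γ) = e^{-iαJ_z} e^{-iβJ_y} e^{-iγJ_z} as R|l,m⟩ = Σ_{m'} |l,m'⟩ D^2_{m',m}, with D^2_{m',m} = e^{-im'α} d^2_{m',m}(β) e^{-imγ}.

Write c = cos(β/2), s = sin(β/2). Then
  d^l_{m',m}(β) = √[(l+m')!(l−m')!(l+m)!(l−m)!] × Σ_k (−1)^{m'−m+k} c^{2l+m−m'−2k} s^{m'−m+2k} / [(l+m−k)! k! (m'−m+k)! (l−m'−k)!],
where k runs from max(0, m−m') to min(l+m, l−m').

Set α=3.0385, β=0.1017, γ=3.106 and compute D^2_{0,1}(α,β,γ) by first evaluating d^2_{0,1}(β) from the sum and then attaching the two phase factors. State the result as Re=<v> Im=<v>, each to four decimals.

Re=-0.1236 Im=-0.0044

Split into d^2_{0,1}(β=0.1017) × two z-phases.
With c≡cos(β/2)=0.998707 and s≡sin(β/2)=0.050828, N=[2·2·6·1]^{1/2}=4.898979
Admissible k: 1..2 (factorial args all ≥0)
  k=1: (−1)^0·4.8990/(2)·0.9987^3·0.0508^1 = +0.124021
  k=2: (−1)^1·4.8990/(2)·0.9987^1·0.0508^3 = -0.000321
d^2_{0,1}(0.1017) = +0.124021 -0.000321 = +0.123699
Attach z-rotation phases: D = e^{-i(0)(3.0385)}·(+0.123699)·e^{-i(1)(3.106)} = -0.123621-0.004402i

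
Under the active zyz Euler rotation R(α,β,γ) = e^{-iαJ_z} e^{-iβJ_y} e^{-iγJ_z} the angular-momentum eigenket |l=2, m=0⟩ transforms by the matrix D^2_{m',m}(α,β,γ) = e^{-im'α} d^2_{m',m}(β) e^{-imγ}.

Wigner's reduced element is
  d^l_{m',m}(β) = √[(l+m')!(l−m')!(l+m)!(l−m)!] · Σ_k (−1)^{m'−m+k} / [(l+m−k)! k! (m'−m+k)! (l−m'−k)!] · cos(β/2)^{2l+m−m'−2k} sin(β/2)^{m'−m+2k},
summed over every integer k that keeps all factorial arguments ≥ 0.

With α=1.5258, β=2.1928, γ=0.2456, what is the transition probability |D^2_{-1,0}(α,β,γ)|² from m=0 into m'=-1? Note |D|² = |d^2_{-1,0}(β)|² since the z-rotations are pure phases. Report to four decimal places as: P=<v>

P=0.3364

D^2_{-1,0}(1.5258,2.1928,0.2456) = e^{-i·-1·1.5258}·d^2_{-1,0}(2.1928)·e^{-i·0·0.2456}. Compute d first:
c=cos(2.1928/2)=0.456802, s=sin(2.1928/2)=0.889569; N=√[1·6·2·2]=4.898979
The bounds max(0,m−m')=1 and min(l+m,l−m')=2 give 2 terms
  k=1: (−1)^0·4.8990/(2)·0.4568^3·0.8896^1 = +0.207701
  k=2: (−1)^1·4.8990/(2)·0.4568^1·0.8896^3 = -0.787665
d^2_{-1,0}(2.1928) = +0.207701 -0.787665 = -0.579964
|D^2_{-1,0}|² = |d^2_{-1,0}(β)|² = (-0.579964)² = 0.336359 (the z-rotation phases have unit modulus)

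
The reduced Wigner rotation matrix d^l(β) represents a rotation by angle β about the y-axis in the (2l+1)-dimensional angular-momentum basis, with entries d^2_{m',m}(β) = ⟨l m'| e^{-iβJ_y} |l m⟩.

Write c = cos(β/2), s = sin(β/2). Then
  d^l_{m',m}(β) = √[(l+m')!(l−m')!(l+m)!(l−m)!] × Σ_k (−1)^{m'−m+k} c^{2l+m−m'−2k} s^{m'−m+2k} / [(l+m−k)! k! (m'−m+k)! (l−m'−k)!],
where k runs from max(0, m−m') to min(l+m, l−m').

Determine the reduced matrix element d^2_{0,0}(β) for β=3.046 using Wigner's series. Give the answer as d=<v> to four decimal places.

d=0.9863

d^2_{0,0}(β=3.046) via Wigner's sum:
With c≡cos(β/2)=0.047778 and s≡sin(β/2)=0.998858, N=[2·2·2·2]^{1/2}=4.000000
The bounds max(0,m−m')=0 and min(l+m,l−m')=2 give 3 terms
  k=0: (−1)^0·4.0000/(4)·0.0478^4·0.9989^0 = +0.000005
  k=1: (−1)^1·4.0000/(1)·0.0478^2·0.9989^2 = -0.009110
  k=2: (−1)^2·4.0000/(4)·0.0478^0·0.9989^4 = +0.995440
d^2_{0,0}(3.046) = +0.000005 -0.009110 +0.995440 = +0.986335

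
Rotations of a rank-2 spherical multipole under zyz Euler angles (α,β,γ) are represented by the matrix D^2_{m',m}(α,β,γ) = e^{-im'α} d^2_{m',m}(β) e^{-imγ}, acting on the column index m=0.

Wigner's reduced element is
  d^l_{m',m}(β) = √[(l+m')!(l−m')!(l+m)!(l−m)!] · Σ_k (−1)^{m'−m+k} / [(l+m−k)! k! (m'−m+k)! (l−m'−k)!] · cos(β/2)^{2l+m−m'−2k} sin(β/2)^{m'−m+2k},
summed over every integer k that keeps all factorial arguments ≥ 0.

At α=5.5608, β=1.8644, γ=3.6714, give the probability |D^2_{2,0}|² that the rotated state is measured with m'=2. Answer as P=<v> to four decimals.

Split into d^2_{2,0}(β=1.8644) × two z-phases.
Half-angle: c=0.596069, s=0.802933. N=√(24·1·2·2)=9.797959
Admissible k: 0..0 (factorial args all ≥0)
  k=0: (−1)^2·9.7980/(4)·0.5961^2·0.8029^2 = +0.561084
d^2_{2,0}(1.8644) = +0.561084
|D^2_{2,0}|² = |d^2_{2,0}(β)|² = (+0.561084)² = 0.314815 (the z-rotation phases have unit modulus)

P=0.3148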